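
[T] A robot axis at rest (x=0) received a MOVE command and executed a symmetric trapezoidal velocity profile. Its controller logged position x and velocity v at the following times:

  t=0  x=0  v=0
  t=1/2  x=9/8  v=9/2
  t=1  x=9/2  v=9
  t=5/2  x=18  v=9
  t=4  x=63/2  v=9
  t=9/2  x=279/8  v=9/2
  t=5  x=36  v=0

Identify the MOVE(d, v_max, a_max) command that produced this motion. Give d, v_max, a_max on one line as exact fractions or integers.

final state: t=5, x=36, v=0 → d = 36
a_max = (9/2−0)/(1/2−0) = 9
max v = 9 over t∈[1,4] → v_max = 9
check: 9·(1+3) = 36 ✓

d=36 v_max=9 a_max=9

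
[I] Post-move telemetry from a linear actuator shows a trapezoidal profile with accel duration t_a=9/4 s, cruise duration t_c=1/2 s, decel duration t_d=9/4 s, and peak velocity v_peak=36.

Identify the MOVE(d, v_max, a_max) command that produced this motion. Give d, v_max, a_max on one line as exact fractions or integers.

d=99 v_max=36 a_max=16

a_max = 36/(9/4) = 16
d_a = ½·36·9/4 = 81/2; d_c = 36·1/2 = 18
d = 2·81/2 + 18 = 99
t_c = 1/2 > 0 so v_max = 36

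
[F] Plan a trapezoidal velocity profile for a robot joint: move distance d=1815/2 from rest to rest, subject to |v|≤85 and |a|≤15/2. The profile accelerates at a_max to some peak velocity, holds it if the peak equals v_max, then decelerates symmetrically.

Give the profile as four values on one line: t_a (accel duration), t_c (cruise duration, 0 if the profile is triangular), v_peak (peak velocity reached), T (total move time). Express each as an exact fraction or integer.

t_a=11 t_c=0 v_peak=165/2 T=22

v_max²/a_max = 85²/(15/2) = 2890/3
1815/2 < 2890/3 so t_c = 0
v_peak = √(1815/2·15/2) = √(27225/4) = 165/2
t_a = (165/2)/(15/2) = 11; t_c = 0
T = 2·11 = 22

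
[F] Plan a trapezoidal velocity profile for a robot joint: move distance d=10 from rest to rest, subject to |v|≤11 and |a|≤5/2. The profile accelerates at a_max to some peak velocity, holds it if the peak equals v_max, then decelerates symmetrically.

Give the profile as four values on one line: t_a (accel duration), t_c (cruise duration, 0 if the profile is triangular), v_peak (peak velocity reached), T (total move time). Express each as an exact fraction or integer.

t_a=2 t_c=0 v_peak=5 T=4

v_max²/a_max = 11²/(5/2) = 242/5
10 < 242/5 → triangular
v_peak = √(10·5/2) = √25 = 5
t_a = 5/(5/2) = 2; t_c = 0
T = 2·2 = 4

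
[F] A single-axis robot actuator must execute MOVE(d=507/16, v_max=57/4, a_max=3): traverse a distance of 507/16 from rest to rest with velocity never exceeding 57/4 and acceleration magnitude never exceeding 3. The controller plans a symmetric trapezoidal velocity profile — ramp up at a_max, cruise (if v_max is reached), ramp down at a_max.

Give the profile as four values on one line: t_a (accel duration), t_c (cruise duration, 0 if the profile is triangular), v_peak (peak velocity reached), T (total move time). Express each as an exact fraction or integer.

v_max²/a_max = (57/4)²/3 = 1083/16
507/16 < 1083/16 → triangular
v_peak = √(507/16·3) = √(1521/16) = 39/4
t_a = (39/4)/3 = 13/4; t_c = 0
T = 2·13/4 = 13/2

t_a=13/4 t_c=0 v_peak=39/4 T=13/2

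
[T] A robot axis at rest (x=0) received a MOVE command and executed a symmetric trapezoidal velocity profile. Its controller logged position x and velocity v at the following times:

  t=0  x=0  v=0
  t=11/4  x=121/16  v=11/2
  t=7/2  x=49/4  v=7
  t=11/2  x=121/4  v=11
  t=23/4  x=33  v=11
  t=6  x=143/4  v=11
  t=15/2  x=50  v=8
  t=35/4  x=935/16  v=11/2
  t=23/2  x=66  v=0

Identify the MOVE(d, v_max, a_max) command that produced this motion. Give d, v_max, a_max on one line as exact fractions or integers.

d=66 v_max=11 a_max=2

final state: t=23/2, x=66, v=0 → d = 66
a_max = (11/2−0)/(11/4−0) = 2
max v = 11 over t∈[11/2,6] → v_max = 11
check: 11·(11/2+1/2) = 66 ✓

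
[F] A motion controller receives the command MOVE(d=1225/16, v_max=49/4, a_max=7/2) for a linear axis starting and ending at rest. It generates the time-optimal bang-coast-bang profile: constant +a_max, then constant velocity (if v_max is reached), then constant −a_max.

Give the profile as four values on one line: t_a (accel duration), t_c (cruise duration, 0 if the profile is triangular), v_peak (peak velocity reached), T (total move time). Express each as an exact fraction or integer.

t_a=7/2 t_c=11/4 v_peak=49/4 T=39/4

v_max²/a_max = (49/4)²/(7/2) = 343/8
1225/16 ≥ 343/8 so v_max reached
t_a = (49/4)/(7/2) = 7/2; v_peak = 49/4
d_cruise = 1225/16 − 343/8 = 539/16; t_c = (539/16)/(49/4) = 11/4
T = 2·7/2 + 11/4 = 39/4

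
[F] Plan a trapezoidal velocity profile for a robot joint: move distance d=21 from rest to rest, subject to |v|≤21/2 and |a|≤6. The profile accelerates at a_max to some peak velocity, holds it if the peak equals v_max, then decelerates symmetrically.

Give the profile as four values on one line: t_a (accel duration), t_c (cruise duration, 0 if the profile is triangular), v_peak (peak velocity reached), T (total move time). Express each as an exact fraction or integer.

t_a=7/4 t_c=1/4 v_peak=21/2 T=15/4

vₘ²/aₘ = (21/2)²/6 = 147/8
21 ≥ 147/8 ⇒ cruise phase
t_a = (21/2)/6 = 7/4; v_peak = 21/2
d_cruise = 21 − 147/8 = 21/8; t_c = (21/8)/(21/2) = 1/4
T = 2·7/4 + 1/4 = 15/4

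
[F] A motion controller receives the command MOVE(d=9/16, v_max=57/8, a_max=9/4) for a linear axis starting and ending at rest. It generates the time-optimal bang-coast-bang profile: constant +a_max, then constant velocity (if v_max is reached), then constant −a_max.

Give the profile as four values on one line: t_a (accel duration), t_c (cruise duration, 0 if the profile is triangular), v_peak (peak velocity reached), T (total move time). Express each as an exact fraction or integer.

t_a=1/2 t_c=0 v_peak=9/8 T=1

vₘ²/aₘ = (57/8)²/(9/4) = 361/16
9/16 < 361/16 → triangular
v_peak = √(9/16·9/4) = √(81/64) = 9/8
t_a = (9/8)/(9/4) = 1/2; t_c = 0
T = 2·1/2 = 1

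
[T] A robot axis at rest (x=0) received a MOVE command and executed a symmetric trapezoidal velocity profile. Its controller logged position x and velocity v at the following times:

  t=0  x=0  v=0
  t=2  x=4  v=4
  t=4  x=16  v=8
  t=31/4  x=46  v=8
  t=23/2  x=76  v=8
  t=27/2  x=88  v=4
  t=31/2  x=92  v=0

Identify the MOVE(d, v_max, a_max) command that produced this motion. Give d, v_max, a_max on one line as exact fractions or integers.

d=92 v_max=8 a_max=2

final state: t=31/2, x=92, v=0 → d = 92
a_max = (4−0)/(2−0) = 2
max v = 8 over t∈[4,23/2] → v_max = 8
check: 8·(4+15/2) = 92 ✓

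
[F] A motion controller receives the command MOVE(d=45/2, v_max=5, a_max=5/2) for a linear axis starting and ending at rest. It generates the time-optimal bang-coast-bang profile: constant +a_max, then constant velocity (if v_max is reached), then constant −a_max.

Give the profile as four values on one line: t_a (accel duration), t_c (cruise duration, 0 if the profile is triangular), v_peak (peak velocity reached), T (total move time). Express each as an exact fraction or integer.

t_a=2 t_c=5/2 v_peak=5 T=13/2

v_max²/a_max = 5²/(5/2) = 10
45/2 ≥ 10 so v_max reached
t_a = 5/(5/2) = 2; v_peak = 5
d_cruise = 45/2 − 10 = 25/2; t_c = (25/2)/5 = 5/2
T = 2·2 + 5/2 = 13/2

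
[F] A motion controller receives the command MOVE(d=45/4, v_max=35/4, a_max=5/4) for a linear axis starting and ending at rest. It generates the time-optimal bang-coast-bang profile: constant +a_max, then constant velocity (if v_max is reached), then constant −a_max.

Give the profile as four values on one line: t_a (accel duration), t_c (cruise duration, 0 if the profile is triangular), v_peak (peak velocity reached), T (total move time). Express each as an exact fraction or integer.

t_a=3 t_c=0 v_peak=15/4 T=6

vₘ²/aₘ = (35/4)²/(5/4) = 245/4
45/4 < 245/4 → triangular
v_peak = √(45/4·5/4) = √(225/16) = 15/4
t_a = (15/4)/(5/4) = 3; t_c = 0
T = 2·3 = 6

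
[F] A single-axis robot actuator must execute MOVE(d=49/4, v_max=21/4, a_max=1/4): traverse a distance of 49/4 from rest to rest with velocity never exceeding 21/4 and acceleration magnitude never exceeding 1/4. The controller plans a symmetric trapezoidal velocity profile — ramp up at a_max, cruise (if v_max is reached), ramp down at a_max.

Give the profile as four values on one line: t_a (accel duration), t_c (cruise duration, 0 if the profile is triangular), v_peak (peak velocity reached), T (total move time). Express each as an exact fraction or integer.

vₘ²/aₘ = (21/4)²/(1/4) = 441/4
49/4 < 441/4 so t_c = 0
v_peak = √(49/4·1/4) = √(49/16) = 7/4
t_a = (7/4)/(1/4) = 7; t_c = 0
T = 2·7 = 14

t_a=7 t_c=0 v_peak=7/4 T=14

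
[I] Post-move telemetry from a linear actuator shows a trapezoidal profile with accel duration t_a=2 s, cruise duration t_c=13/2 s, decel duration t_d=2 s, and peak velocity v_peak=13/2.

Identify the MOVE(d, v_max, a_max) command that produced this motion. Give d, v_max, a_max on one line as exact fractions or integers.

d=221/4 v_max=13/2 a_max=13/4

a_max = (13/2)/2 = 13/4
d_a = ½·13/2·2 = 13/2; d_c = 13/2·13/2 = 169/4
d = 2·13/2 + 169/4 = 221/4
t_c = 13/2 > 0 → v_max = v_peak = 13/2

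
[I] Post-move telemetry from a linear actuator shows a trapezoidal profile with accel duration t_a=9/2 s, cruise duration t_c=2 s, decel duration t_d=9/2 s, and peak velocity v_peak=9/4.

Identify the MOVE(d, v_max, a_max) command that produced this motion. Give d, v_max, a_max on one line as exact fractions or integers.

a_max = (9/4)/(9/2) = 1/2
d_a = ½·9/4·9/2 = 81/16; d_c = 9/4·2 = 9/2
d = 2·81/16 + 9/2 = 117/8
t_c = 2 > 0 → v_max = v_peak = 9/4

d=117/8 v_max=9/4 a_max=1/2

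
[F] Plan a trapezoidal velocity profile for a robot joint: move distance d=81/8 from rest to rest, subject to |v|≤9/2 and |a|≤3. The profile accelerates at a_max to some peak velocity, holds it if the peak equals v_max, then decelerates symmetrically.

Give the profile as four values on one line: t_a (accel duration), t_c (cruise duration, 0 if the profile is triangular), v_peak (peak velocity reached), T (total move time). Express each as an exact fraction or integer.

(v_max)²/a_max = (9/2)²/3 = 27/4
81/8 ≥ 27/4 → trapezoidal
t_a = (9/2)/3 = 3/2; v_peak = 9/2
d_cruise = 81/8 − 27/4 = 27/8; t_c = (27/8)/(9/2) = 3/4
T = 2·3/2 + 3/4 = 15/4

t_a=3/2 t_c=3/4 v_peak=9/2 T=15/4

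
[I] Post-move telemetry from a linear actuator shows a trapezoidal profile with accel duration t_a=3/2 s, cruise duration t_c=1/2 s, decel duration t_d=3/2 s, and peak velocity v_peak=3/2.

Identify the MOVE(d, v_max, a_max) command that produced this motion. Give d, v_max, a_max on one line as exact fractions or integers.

d=3 v_max=3/2 a_max=1

a_max = (3/2)/(3/2) = 1
d_a = ½·3/2·3/2 = 9/8; d_c = 3/2·1/2 = 3/4
d = 2·9/8 + 3/4 = 3
t_c = 1/2 > 0 so v_max = 3/2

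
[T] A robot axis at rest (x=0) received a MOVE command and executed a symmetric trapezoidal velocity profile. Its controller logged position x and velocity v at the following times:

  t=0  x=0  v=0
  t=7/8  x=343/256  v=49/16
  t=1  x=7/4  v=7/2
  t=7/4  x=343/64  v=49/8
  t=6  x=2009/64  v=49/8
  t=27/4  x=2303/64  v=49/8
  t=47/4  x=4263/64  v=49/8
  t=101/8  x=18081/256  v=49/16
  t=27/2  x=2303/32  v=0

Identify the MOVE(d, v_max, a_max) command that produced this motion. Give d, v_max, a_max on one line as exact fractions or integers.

d=2303/32 v_max=49/8 a_max=7/2

final state: t=27/2, x=2303/32, v=0 → d = 2303/32
a_max = (49/16−0)/(7/8−0) = 7/2
max v = 49/8 over t∈[7/4,47/4] → v_max = 49/8
check: 49/8·(7/4+10) = 2303/32 ✓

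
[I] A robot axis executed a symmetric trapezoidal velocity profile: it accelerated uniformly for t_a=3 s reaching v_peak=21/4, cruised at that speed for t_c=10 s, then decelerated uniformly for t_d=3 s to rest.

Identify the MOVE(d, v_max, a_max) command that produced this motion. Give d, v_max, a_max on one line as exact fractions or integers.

d=273/4 v_max=21/4 a_max=7/4

a_max = (21/4)/3 = 7/4
d_a = ½·21/4·3 = 63/8; d_c = 21/4·10 = 105/2
d = 2·63/8 + 105/2 = 273/4
t_c = 10 > 0 → v_max = v_peak = 21/4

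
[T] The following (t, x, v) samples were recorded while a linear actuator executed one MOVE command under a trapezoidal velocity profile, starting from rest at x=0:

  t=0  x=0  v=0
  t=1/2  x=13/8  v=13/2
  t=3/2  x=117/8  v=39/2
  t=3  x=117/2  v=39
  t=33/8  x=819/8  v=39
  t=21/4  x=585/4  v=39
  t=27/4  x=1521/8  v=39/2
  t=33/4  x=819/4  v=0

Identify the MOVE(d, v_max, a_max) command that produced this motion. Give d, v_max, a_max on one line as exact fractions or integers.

d=819/4 v_max=39 a_max=13

final state: t=33/4, x=819/4, v=0 → d = 819/4
a_max = (13/2−0)/(1/2−0) = 13
max v = 39 over t∈[3,21/4] → v_max = 39
check: 39·(3+9/4) = 819/4 ✓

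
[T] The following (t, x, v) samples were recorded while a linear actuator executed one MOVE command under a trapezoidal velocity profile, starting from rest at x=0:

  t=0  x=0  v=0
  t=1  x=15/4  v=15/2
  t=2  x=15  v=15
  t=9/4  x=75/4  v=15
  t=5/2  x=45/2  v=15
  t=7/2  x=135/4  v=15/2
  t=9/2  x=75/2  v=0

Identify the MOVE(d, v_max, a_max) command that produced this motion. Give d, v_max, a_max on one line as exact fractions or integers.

final state: t=9/2, x=75/2, v=0 → d = 75/2
a_max = (15/2−0)/(1−0) = 15/2
max v = 15 over t∈[2,5/2] → v_max = 15
check: 15·(2+1/2) = 75/2 ✓

d=75/2 v_max=15 a_max=15/2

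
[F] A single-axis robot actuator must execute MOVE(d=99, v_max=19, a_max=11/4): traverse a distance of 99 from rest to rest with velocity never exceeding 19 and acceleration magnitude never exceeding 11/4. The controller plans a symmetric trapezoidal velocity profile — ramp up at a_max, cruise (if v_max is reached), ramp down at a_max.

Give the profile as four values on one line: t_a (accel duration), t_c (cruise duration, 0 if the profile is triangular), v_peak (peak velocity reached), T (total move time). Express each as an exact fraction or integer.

t_a=6 t_c=0 v_peak=33/2 T=12

v_max²/a_max = 19²/(11/4) = 1444/11
99 < 1444/11 → triangular
v_peak = √(99·11/4) = √(1089/4) = 33/2
t_a = (33/2)/(11/4) = 6; t_c = 0
T = 2·6 = 12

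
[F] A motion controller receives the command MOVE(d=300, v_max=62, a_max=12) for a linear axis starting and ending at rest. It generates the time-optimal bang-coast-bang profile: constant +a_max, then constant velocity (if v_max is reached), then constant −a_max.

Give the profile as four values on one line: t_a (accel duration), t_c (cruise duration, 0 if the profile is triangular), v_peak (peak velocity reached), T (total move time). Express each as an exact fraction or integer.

v_max²/a_max = 62²/12 = 961/3
300 < 961/3 → triangular
v_peak = √(300·12) = √3600 = 60
t_a = 60/12 = 5; t_c = 0
T = 2·5 = 10

t_a=5 t_c=0 v_peak=60 T=10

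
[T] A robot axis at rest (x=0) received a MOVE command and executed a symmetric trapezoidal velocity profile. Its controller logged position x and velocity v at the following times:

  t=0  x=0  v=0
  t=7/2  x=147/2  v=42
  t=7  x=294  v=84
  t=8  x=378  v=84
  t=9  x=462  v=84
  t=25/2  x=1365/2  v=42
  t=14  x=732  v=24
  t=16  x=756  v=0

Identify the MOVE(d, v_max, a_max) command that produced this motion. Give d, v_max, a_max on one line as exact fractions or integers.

final state: t=16, x=756, v=0 → d = 756
a_max = (42−0)/(7/2−0) = 12
max v = 84 over t∈[7,9] → v_max = 84
check: 84·(7+2) = 756 ✓

d=756 v_max=84 a_max=12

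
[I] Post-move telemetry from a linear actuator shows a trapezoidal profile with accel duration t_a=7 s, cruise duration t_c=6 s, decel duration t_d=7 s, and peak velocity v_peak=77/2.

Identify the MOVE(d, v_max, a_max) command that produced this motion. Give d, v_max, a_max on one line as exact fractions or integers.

a_max = (77/2)/7 = 11/2
d_a = ½·77/2·7 = 539/4; d_c = 77/2·6 = 231
d = 2·539/4 + 231 = 1001/2
t_c = 6 > 0 so v_max = 77/2

d=1001/2 v_max=77/2 a_max=11/2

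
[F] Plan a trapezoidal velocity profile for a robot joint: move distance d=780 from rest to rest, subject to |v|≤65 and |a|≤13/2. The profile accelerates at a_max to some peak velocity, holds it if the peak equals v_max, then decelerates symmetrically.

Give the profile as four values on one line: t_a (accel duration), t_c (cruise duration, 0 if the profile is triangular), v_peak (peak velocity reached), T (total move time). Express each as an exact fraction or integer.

t_a=10 t_c=2 v_peak=65 T=22

vₘ²/aₘ = 65²/(13/2) = 650
780 ≥ 650 ⇒ cruise phase
t_a = 65/(13/2) = 10; v_peak = 65
d_cruise = 780 − 650 = 130; t_c = 130/65 = 2
T = 2·10 + 2 = 22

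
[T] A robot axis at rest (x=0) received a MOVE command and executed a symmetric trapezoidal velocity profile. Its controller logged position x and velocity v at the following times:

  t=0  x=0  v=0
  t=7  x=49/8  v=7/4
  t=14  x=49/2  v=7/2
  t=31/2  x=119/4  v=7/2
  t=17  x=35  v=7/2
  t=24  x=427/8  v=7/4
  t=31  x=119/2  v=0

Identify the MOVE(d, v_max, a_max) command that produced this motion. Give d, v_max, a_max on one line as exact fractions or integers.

final state: t=31, x=119/2, v=0 → d = 119/2
a_max = (7/4−0)/(7−0) = 1/4
max v = 7/2 over t∈[14,17] → v_max = 7/2
check: 7/2·(14+3) = 119/2 ✓

d=119/2 v_max=7/2 a_max=1/4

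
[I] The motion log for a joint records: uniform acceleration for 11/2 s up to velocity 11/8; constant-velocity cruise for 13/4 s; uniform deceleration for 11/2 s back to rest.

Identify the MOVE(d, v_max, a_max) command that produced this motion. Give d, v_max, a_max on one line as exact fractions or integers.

d=385/32 v_max=11/8 a_max=1/4

a_max = (11/8)/(11/2) = 1/4
d_a = ½·11/8·11/2 = 121/32; d_c = 11/8·13/4 = 143/32
d = 2·121/32 + 143/32 = 385/32
t_c = 13/4 > 0 so v_max = 11/8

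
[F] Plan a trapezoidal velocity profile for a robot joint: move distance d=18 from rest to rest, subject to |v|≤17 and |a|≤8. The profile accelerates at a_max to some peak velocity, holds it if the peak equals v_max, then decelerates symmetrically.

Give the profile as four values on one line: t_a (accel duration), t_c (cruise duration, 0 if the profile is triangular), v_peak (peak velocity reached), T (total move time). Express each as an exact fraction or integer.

t_a=3/2 t_c=0 v_peak=12 T=3

vₘ²/aₘ = 17²/8 = 289/8
18 < 289/8 so t_c = 0
v_peak = √(18·8) = √144 = 12
t_a = 12/8 = 3/2; t_c = 0
T = 2·3/2 = 3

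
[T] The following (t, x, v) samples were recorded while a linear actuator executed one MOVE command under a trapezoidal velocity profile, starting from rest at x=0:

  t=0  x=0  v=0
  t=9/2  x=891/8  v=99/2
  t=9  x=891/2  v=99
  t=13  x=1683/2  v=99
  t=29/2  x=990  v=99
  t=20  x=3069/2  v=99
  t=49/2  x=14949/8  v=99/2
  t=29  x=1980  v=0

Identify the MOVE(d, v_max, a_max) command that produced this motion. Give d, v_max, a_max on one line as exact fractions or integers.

d=1980 v_max=99 a_max=11

final state: t=29, x=1980, v=0 → d = 1980
a_max = (99/2−0)/(9/2−0) = 11
max v = 99 over t∈[9,20] → v_max = 99
check: 99·(9+11) = 1980 ✓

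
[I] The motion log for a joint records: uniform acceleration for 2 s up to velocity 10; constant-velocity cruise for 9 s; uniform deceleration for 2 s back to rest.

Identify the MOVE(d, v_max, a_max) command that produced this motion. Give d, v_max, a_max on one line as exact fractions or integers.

d=110 v_max=10 a_max=5

a_max = 10/2 = 5
d_a = ½·10·2 = 10; d_c = 10·9 = 90
d = 2·10 + 90 = 110
t_c = 9 > 0 → v_max = v_peak = 10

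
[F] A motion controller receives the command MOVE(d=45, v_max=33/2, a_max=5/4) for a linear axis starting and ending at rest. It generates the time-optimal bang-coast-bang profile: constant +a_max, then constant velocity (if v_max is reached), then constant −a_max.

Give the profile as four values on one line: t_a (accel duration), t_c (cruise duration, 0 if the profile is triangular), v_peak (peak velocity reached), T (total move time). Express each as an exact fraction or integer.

t_a=6 t_c=0 v_peak=15/2 T=12

vₘ²/aₘ = (33/2)²/(5/4) = 1089/5
45 < 1089/5 ⇒ no cruise
v_peak = √(45·5/4) = √(225/4) = 15/2
t_a = (15/2)/(5/4) = 6; t_c = 0
T = 2·6 = 12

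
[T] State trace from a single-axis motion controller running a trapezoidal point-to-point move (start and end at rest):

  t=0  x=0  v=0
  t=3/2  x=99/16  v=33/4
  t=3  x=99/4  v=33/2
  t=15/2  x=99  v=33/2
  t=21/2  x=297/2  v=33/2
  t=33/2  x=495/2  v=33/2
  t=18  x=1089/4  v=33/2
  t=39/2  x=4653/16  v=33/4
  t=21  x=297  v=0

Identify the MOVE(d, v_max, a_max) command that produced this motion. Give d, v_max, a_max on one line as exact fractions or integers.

d=297 v_max=33/2 a_max=11/2

final state: t=21, x=297, v=0 → d = 297
a_max = (33/4−0)/(3/2−0) = 11/2
max v = 33/2 over t∈[3,18] → v_max = 33/2
check: 33/2·(3+15) = 297 ✓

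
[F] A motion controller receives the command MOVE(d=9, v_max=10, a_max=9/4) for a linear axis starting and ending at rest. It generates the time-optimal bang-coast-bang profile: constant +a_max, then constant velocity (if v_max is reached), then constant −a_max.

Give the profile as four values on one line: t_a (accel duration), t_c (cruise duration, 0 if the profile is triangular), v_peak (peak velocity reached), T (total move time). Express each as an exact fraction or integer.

(v_max)²/a_max = 10²/(9/4) = 400/9
9 < 400/9 ⇒ no cruise
v_peak = √(9·9/4) = √(81/4) = 9/2
t_a = (9/2)/(9/4) = 2; t_c = 0
T = 2·2 = 4

t_a=2 t_c=0 v_peak=9/2 T=4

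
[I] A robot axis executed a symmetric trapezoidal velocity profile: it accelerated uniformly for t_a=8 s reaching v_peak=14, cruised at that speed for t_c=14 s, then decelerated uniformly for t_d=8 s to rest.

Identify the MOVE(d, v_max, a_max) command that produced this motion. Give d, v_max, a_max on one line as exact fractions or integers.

a_max = 14/8 = 7/4
d_a = ½·14·8 = 56; d_c = 14·14 = 196
d = 2·56 + 196 = 308
t_c = 14 > 0 so v_max = 14

d=308 v_max=14 a_max=7/4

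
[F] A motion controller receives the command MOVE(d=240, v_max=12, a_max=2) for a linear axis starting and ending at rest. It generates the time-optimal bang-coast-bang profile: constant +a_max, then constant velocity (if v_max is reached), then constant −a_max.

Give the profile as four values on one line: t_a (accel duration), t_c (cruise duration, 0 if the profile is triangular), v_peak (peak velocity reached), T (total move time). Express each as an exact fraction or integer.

v_max²/a_max = 12²/2 = 72
240 ≥ 72 → trapezoidal
t_a = 12/2 = 6; v_peak = 12
d_cruise = 240 − 72 = 168; t_c = 168/12 = 14
T = 2·6 + 14 = 26

t_a=6 t_c=14 v_peak=12 T=26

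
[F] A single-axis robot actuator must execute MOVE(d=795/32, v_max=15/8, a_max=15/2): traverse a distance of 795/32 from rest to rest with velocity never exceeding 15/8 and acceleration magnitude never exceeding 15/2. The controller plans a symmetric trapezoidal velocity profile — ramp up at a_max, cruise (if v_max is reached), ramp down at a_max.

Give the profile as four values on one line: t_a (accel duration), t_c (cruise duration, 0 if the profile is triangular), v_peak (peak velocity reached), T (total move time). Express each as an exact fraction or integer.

(v_max)²/a_max = (15/8)²/(15/2) = 15/32
795/32 ≥ 15/32 → trapezoidal
t_a = (15/8)/(15/2) = 1/4; v_peak = 15/8
d_cruise = 795/32 − 15/32 = 195/8; t_c = (195/8)/(15/8) = 13
T = 2·1/4 + 13 = 27/2

t_a=1/4 t_c=13 v_peak=15/8 T=27/2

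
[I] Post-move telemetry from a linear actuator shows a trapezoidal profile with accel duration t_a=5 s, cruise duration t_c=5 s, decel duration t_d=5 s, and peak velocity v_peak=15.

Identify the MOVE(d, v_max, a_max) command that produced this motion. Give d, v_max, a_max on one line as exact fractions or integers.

d=150 v_max=15 a_max=3

a_max = 15/5 = 3
d_a = ½·15·5 = 75/2; d_c = 15·5 = 75
d = 2·75/2 + 75 = 150
t_c = 5 > 0 → v_max = v_peak = 15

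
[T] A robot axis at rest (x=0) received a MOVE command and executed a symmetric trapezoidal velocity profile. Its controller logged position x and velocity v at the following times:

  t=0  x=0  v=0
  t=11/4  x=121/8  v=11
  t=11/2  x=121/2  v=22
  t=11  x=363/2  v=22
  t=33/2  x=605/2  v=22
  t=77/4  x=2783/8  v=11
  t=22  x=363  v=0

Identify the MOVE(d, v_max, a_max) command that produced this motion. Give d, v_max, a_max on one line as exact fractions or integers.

d=363 v_max=22 a_max=4

final state: t=22, x=363, v=0 → d = 363
a_max = (11−0)/(11/4−0) = 4
max v = 22 over t∈[11/2,33/2] → v_max = 22
check: 22·(11/2+11) = 363 ✓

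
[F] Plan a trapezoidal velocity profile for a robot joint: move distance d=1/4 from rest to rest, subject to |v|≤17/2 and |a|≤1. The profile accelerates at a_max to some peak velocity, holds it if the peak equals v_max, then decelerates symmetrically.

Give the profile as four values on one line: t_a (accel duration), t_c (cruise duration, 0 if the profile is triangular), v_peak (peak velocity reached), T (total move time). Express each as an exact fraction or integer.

vₘ²/aₘ = (17/2)²/1 = 289/4
1/4 < 289/4 ⇒ no cruise
v_peak = √(1/4·1) = √(1/4) = 1/2
t_a = (1/2)/1 = 1/2; t_c = 0
T = 2·1/2 = 1

t_a=1/2 t_c=0 v_peak=1/2 T=1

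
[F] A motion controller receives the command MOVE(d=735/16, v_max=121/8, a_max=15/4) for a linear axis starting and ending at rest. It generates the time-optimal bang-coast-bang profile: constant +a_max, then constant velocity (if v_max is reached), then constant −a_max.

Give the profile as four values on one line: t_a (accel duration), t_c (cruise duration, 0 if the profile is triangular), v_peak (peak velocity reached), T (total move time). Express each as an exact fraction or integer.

t_a=7/2 t_c=0 v_peak=105/8 T=7

v_max²/a_max = (121/8)²/(15/4) = 14641/240
735/16 < 14641/240 so t_c = 0
v_peak = √(735/16·15/4) = √(11025/64) = 105/8
t_a = (105/8)/(15/4) = 7/2; t_c = 0
T = 2·7/2 = 7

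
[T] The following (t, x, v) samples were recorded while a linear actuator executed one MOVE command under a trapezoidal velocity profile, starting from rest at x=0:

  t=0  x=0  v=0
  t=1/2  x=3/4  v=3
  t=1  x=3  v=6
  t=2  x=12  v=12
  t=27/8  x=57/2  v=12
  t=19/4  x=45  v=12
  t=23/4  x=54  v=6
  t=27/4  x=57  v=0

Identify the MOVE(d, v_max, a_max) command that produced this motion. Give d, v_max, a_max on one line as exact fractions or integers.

d=57 v_max=12 a_max=6

final state: t=27/4, x=57, v=0 → d = 57
a_max = (3−0)/(1/2−0) = 6
max v = 12 over t∈[2,19/4] → v_max = 12
check: 12·(2+11/4) = 57 ✓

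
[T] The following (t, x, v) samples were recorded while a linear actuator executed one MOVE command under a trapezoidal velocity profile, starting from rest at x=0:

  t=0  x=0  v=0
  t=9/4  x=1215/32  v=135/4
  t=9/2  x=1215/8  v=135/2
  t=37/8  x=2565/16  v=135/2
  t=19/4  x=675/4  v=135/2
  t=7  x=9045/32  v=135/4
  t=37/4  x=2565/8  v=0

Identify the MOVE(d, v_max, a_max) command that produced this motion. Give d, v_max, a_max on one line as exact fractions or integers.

final state: t=37/4, x=2565/8, v=0 → d = 2565/8
a_max = (135/4−0)/(9/4−0) = 15
max v = 135/2 over t∈[9/2,19/4] → v_max = 135/2
check: 135/2·(9/2+1/4) = 2565/8 ✓

d=2565/8 v_max=135/2 a_max=15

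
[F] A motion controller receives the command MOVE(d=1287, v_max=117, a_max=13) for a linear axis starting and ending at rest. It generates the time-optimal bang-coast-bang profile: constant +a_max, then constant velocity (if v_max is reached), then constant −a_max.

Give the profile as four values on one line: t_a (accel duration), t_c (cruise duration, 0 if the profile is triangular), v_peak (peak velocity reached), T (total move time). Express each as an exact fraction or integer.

(v_max)²/a_max = 117²/13 = 1053
1287 ≥ 1053 so v_max reached
t_a = 117/13 = 9; v_peak = 117
d_cruise = 1287 − 1053 = 234; t_c = 234/117 = 2
T = 2·9 + 2 = 20

t_a=9 t_c=2 v_peak=117 T=20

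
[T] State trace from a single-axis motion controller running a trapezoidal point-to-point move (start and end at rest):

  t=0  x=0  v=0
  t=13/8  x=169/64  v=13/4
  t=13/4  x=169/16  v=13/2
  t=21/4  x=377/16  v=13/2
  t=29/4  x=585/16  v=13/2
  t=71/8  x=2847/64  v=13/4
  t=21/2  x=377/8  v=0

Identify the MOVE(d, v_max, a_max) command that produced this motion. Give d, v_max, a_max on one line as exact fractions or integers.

final state: t=21/2, x=377/8, v=0 → d = 377/8
a_max = (13/4−0)/(13/8−0) = 2
max v = 13/2 over t∈[13/4,29/4] → v_max = 13/2
check: 13/2·(13/4+4) = 377/8 ✓

d=377/8 v_max=13/2 a_max=2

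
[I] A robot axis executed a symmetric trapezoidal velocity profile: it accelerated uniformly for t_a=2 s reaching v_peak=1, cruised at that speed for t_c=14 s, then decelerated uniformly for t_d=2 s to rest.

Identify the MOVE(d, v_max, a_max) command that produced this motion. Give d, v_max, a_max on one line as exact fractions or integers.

a_max = 1/2
d_a = ½·1·2 = 1; d_c = 1·14 = 14
d = 2·1 + 14 = 16
t_c = 14 > 0 ⇒ limit active, v_max = 1

d=16 v_max=1 a_max=1/2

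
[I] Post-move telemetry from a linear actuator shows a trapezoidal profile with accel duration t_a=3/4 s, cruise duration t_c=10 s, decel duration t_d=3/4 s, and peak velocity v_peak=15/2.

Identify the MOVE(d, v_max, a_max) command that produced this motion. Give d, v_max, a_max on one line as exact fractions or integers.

d=645/8 v_max=15/2 a_max=10

a_max = (15/2)/(3/4) = 10
d_a = ½·15/2·3/4 = 45/16; d_c = 15/2·10 = 75
d = 2·45/16 + 75 = 645/8
t_c = 10 > 0 ⇒ limit active, v_max = 15/2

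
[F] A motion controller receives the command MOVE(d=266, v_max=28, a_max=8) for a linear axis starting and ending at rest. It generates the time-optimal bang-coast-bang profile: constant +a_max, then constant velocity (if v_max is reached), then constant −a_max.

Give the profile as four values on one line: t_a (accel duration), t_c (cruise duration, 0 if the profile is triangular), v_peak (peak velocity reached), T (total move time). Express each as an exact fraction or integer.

v_max²/a_max = 28²/8 = 98
266 ≥ 98 so v_max reached
t_a = 28/8 = 7/2; v_peak = 28
d_cruise = 266 − 98 = 168; t_c = 168/28 = 6
T = 2·7/2 + 6 = 13

t_a=7/2 t_c=6 v_peak=28 T=13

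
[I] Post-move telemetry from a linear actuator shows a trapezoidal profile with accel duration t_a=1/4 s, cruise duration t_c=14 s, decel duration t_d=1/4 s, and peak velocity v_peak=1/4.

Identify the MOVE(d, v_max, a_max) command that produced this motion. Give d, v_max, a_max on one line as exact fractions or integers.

d=57/16 v_max=1/4 a_max=1

a_max = (1/4)/(1/4) = 1
d_a = ½·1/4·1/4 = 1/32; d_c = 1/4·14 = 7/2
d = 2·1/32 + 7/2 = 57/16
t_c = 14 > 0 ⇒ limit active, v_max = 1/4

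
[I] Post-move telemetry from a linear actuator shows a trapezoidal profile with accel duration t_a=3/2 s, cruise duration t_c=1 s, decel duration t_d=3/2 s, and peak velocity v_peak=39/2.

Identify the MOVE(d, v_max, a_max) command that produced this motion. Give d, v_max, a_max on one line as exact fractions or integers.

d=195/4 v_max=39/2 a_max=13

a_max = (39/2)/(3/2) = 13
d_a = ½·39/2·3/2 = 117/8; d_c = 39/2·1 = 39/2
d = 2·117/8 + 39/2 = 195/4
t_c = 1 > 0 so v_max = 39/2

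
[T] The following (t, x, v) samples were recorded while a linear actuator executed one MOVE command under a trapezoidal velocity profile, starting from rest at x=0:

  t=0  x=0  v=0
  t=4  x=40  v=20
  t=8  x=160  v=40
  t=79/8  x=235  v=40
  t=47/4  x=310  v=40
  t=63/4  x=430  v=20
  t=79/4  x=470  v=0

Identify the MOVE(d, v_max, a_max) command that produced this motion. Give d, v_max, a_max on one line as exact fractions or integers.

d=470 v_max=40 a_max=5

final state: t=79/4, x=470, v=0 → d = 470
a_max = (20−0)/(4−0) = 5
max v = 40 over t∈[8,47/4] → v_max = 40
check: 40·(8+15/4) = 470 ✓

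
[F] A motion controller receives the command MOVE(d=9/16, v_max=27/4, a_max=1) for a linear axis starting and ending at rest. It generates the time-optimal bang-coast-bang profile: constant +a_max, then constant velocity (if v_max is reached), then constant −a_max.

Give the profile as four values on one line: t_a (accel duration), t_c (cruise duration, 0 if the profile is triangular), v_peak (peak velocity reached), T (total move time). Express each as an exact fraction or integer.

t_a=3/4 t_c=0 v_peak=3/4 T=3/2

v_max²/a_max = (27/4)²/1 = 729/16
9/16 < 729/16 ⇒ no cruise
v_peak = √(9/16·1) = √(9/16) = 3/4
t_a = (3/4)/1 = 3/4; t_c = 0
T = 2·3/4 = 3/2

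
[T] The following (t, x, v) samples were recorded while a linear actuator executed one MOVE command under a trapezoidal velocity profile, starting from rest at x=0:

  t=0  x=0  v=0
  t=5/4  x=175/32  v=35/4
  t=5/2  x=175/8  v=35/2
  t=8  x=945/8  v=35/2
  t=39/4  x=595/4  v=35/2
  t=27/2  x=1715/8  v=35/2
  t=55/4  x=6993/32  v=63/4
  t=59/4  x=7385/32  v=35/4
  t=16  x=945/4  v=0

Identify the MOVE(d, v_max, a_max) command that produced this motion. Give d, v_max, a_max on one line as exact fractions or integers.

d=945/4 v_max=35/2 a_max=7

final state: t=16, x=945/4, v=0 → d = 945/4
a_max = (35/4−0)/(5/4−0) = 7
max v = 35/2 over t∈[5/2,27/2] → v_max = 35/2
check: 35/2·(5/2+11) = 945/4 ✓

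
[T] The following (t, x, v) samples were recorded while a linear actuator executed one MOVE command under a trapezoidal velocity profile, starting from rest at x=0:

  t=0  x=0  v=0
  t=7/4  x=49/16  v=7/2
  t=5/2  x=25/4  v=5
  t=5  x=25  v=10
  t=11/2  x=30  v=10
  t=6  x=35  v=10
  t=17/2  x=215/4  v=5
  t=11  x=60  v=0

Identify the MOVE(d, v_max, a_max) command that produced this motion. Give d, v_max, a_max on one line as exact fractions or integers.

final state: t=11, x=60, v=0 → d = 60
a_max = (7/2−0)/(7/4−0) = 2
max v = 10 over t∈[5,6] → v_max = 10
check: 10·(5+1) = 60 ✓

d=60 v_max=10 a_max=2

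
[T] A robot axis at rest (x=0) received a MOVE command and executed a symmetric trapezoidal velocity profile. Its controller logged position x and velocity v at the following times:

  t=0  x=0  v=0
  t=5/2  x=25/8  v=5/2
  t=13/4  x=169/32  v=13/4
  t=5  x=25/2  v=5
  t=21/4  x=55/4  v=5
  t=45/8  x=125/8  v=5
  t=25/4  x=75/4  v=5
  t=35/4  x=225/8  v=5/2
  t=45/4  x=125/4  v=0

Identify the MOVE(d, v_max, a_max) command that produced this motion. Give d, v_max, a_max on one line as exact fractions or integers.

final state: t=45/4, x=125/4, v=0 → d = 125/4
a_max = (5/2−0)/(5/2−0) = 1
max v = 5 over t∈[5,25/4] → v_max = 5
check: 5·(5+5/4) = 125/4 ✓

d=125/4 v_max=5 a_max=1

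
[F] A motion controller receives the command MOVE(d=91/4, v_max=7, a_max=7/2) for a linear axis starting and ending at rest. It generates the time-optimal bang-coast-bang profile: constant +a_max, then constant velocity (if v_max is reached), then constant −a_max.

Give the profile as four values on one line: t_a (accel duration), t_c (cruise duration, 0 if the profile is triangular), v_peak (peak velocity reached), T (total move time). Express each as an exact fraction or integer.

t_a=2 t_c=5/4 v_peak=7 T=21/4

(v_max)²/a_max = 7²/(7/2) = 14
91/4 ≥ 14 → trapezoidal
t_a = 7/(7/2) = 2; v_peak = 7
d_cruise = 91/4 − 14 = 35/4; t_c = (35/4)/7 = 5/4
T = 2·2 + 5/4 = 21/4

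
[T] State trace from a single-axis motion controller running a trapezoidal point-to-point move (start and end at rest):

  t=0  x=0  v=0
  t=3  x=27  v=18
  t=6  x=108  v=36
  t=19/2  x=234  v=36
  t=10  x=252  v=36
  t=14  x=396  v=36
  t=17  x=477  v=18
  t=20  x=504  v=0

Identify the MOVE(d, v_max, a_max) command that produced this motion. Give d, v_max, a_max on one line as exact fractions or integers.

d=504 v_max=36 a_max=6

final state: t=20, x=504, v=0 → d = 504
a_max = (18−0)/(3−0) = 6
max v = 36 over t∈[6,14] → v_max = 36
check: 36·(6+8) = 504 ✓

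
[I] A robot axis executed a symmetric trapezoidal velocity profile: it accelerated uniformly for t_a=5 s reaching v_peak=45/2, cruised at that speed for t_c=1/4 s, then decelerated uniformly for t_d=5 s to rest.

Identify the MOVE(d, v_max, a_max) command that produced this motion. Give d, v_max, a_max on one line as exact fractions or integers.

d=945/8 v_max=45/2 a_max=9/2

a_max = (45/2)/5 = 9/2
d_a = ½·45/2·5 = 225/4; d_c = 45/2·1/4 = 45/8
d = 2·225/4 + 45/8 = 945/8
t_c = 1/4 > 0 ⇒ limit active, v_max = 45/2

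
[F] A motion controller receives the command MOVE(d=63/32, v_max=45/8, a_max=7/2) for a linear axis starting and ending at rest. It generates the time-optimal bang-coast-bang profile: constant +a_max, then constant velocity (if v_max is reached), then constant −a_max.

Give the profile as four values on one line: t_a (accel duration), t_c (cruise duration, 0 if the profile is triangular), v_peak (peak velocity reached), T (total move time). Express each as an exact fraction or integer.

t_a=3/4 t_c=0 v_peak=21/8 T=3/2

(v_max)²/a_max = (45/8)²/(7/2) = 2025/224
63/32 < 2025/224 → triangular
v_peak = √(63/32·7/2) = √(441/64) = 21/8
t_a = (21/8)/(7/2) = 3/4; t_c = 0
T = 2·3/4 = 3/2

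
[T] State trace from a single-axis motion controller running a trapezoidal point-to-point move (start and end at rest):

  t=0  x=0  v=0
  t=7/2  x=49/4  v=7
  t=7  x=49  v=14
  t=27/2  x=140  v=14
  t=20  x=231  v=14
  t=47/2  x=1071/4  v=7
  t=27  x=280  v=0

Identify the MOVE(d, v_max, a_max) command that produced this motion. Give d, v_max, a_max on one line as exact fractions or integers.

final state: t=27, x=280, v=0 → d = 280
a_max = (7−0)/(7/2−0) = 2
max v = 14 over t∈[7,20] → v_max = 14
check: 14·(7+13) = 280 ✓

d=280 v_max=14 a_max=2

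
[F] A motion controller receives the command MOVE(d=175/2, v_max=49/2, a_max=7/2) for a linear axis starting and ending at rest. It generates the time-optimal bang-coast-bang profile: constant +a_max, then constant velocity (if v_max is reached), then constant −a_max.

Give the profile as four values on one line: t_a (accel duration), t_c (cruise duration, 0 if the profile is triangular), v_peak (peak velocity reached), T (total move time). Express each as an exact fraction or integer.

t_a=5 t_c=0 v_peak=35/2 T=10

(v_max)²/a_max = (49/2)²/(7/2) = 343/2
175/2 < 343/2 ⇒ no cruise
v_peak = √(175/2·7/2) = √(1225/4) = 35/2
t_a = (35/2)/(7/2) = 5; t_c = 0
T = 2·5 = 10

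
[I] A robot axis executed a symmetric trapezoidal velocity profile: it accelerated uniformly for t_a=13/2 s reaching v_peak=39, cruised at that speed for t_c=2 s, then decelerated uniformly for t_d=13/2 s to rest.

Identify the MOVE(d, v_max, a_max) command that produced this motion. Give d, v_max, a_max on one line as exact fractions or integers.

a_max = 39/(13/2) = 6
d_a = ½·39·13/2 = 507/4; d_c = 39·2 = 78
d = 2·507/4 + 78 = 663/2
t_c = 2 > 0 ⇒ limit active, v_max = 39

d=663/2 v_max=39 a_max=6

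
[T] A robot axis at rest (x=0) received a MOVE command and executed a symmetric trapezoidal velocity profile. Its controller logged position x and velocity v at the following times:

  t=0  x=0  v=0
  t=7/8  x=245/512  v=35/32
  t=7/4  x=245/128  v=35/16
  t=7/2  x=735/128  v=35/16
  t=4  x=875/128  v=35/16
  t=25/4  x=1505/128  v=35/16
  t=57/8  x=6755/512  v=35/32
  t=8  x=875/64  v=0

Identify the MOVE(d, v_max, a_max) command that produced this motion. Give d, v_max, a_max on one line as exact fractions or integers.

d=875/64 v_max=35/16 a_max=5/4

final state: t=8, x=875/64, v=0 → d = 875/64
a_max = (35/32−0)/(7/8−0) = 5/4
max v = 35/16 over t∈[7/4,25/4] → v_max = 35/16
check: 35/16·(7/4+9/2) = 875/64 ✓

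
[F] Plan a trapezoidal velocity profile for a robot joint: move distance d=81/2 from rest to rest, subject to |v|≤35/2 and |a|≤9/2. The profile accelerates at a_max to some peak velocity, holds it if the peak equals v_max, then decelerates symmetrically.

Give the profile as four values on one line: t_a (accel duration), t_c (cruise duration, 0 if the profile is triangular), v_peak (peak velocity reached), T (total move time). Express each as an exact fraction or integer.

vₘ²/aₘ = (35/2)²/(9/2) = 1225/18
81/2 < 1225/18 → triangular
v_peak = √(81/2·9/2) = √(729/4) = 27/2
t_a = (27/2)/(9/2) = 3; t_c = 0
T = 2·3 = 6

t_a=3 t_c=0 v_peak=27/2 T=6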